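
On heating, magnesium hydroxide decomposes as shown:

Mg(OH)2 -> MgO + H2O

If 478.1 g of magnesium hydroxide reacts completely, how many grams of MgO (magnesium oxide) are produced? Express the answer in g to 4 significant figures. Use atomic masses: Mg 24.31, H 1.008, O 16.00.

330.4 g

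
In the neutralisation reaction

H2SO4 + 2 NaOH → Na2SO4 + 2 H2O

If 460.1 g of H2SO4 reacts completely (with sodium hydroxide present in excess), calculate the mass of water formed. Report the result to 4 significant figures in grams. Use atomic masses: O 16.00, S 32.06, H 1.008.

169.0 g

M(H2SO4) = 2(1.008) + 32.06 + 4(16.00) = 98.076 g/mol.
M(H2O) = 2(1.008) + 16.00 = 18.016 g/mol.
n(H2SO4) = 460.10 g / 98.076 g/mol = 4.6913 mol.
From the equation the H2SO4:H2O mole ratio is 1:2, so n(H2O) = 4.6913 × 2/1 = 9.3825 mol.
Mass of H2O = 9.3825 mol × 18.016 g/mol = 169.04 g.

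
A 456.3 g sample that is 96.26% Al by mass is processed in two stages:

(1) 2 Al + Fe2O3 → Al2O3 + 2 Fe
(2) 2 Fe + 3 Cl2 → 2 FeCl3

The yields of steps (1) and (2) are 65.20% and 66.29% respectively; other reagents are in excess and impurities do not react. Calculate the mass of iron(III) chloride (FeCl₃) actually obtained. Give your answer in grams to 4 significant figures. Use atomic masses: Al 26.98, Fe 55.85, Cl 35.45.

1141 g

Pure Al = 456.3 × 0.9626 = 439.23 g.
M(Al) = 26.98 g/mol.
M(FeCl3) = 55.85 + 3(35.45) = 162.20 g/mol.
n(Al) = 439.23 / 26.98 = 16.280 mol.
Step 1 (Al:Fe = 2:2): theoretical n(Fe) = 16.280 mol; at 65.20% yield, n(Fe) = 10.615 mol.
Step 2 (Fe:FeCl3 = 2:2): theoretical n(FeCl3) = 10.615 mol, so theoretical mass = 10.615 × 162.20 = 1721.7 g.
At 66.29% yield, actual mass of FeCl3 = 1721.7 × 0.6629 = 1141.3 g.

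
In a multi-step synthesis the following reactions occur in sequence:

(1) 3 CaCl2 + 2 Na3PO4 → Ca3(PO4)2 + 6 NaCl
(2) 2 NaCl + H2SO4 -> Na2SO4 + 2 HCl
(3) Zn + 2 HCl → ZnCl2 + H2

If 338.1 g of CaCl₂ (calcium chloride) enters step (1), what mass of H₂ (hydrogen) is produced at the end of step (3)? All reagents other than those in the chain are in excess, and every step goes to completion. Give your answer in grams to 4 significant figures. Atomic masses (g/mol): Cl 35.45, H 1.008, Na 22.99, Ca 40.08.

M(CaCl2) = 40.08 + 2(35.45) = 110.98 g/mol.
M(H2) = 2(1.008) = 2.016 g/mol.
n(CaCl2) = 338.1 / 110.98 = 3.0465 mol.
Reaction (1): CaCl2→NaCl ratio 3:6 ⇒ n(NaCl) = 6.0930 mol.
Reaction (2): NaCl→HCl ratio 2:2 ⇒ n(HCl) = 6.0930 mol.
Reaction (3): HCl→H2 ratio 2:1 ⇒ n(H2) = 3.0465 mol.
Mass of H2 = 3.0465 × 2.016 = 6.1417 g.

6.142 g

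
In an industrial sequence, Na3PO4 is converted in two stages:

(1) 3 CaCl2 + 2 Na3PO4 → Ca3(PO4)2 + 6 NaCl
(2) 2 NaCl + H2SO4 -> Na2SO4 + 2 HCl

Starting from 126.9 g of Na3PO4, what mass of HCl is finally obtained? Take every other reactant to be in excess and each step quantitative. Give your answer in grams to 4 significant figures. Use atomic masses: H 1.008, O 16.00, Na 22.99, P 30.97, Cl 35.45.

M(Na3PO4) = 3(22.99) + 30.97 + 4(16.00) = 163.94 g/mol.
M(HCl) = 1.008 + 35.45 = 36.458 g/mol.
n(Na3PO4) = 126.90 / 163.94 = 0.77406 mol.
Step 1 gives a 2:6 ratio of Na3PO4 to NaCl, so n(NaCl) = 2.3222 mol.
In step 2 the NaCl:HCl ratio is 2:2, so n(HCl) = 2.3222 mol.
Mass of HCl = 2.3222 × 36.458 = 84.662 g.

84.66 g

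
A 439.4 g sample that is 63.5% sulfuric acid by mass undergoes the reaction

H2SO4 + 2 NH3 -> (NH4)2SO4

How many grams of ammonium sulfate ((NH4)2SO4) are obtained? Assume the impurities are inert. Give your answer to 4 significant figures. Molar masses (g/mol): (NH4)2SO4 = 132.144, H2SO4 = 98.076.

375.9 g

Mass of pure H2SO4 = 439.4 g × 0.635 = 279.02 g.
n(H2SO4) = 279.02 g / 98.076 g/mol = 2.8449 mol.
From the equation the H2SO4:(NH4)2SO4 mole ratio is 1:1, so n((NH4)2SO4) = 2.8449 × 1/1 = 2.8449 mol.
Mass of (NH4)2SO4 = 2.8449 mol × 132.144 g/mol = 375.94 g.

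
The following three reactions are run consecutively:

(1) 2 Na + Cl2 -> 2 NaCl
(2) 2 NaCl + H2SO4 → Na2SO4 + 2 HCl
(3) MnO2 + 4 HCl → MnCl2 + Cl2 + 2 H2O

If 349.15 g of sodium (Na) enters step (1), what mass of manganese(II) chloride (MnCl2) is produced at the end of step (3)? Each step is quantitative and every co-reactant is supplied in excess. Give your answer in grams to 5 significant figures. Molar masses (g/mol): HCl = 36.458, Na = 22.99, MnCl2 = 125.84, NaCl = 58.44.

n(Na) = 349.15 / 22.99 = 15.1870 mol.
Reaction (1): Na→NaCl ratio 2:2 ⇒ n(NaCl) = 15.1870 mol.
Reaction (2): NaCl→HCl ratio 2:2 ⇒ n(HCl) = 15.1870 mol.
Reaction (3): HCl→MnCl2 ratio 4:1 ⇒ n(MnCl2) = 3.79676 mol.
Mass of MnCl2 = 3.79676 × 125.84 = 477.784 g.

477.78 g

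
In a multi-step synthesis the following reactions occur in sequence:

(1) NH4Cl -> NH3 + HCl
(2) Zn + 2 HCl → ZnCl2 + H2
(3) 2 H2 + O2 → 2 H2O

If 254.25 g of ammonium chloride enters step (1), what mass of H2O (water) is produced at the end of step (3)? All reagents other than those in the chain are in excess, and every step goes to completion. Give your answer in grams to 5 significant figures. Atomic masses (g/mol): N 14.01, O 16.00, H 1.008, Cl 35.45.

42.815 g

M(NH4Cl) = 14.01 + 4(1.008) + 35.45 = 53.492 g/mol.
M(H2O) = 2(1.008) + 16.00 = 18.016 g/mol.
n(NH4Cl) = 254.25 / 53.492 = 4.75305 mol.
Reaction (1): NH4Cl→HCl ratio 1:1 ⇒ n(HCl) = 4.75305 mol.
Reaction (2): HCl→H2 ratio 2:1 ⇒ n(H2) = 2.37652 mol.
Reaction (3): H2→H2O ratio 2:2 ⇒ n(H2O) = 2.37652 mol.
Mass of H2O = 2.37652 × 18.016 = 42.8154 g.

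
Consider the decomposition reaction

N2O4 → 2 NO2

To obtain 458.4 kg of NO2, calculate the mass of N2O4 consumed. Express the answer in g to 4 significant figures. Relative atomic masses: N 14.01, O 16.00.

M(NO2) = 14.01 + 2(16.00) = 46.01 g/mol.
M(N2O4) = 2(14.01) + 4(16.00) = 92.02 g/mol.
Convert: 458.4 kg = 458400 g.
n(NO2) = 458400 g / 46.01 g/mol = 9963.1 mol.
From the equation the NO2:N2O4 mole ratio is 2:1, so n(N2O4) = 9963.1 × 1/2 = 4981.5 mol.
Mass of N2O4 = 4981.5 mol × 92.02 g/mol = 458400 g.

458400 g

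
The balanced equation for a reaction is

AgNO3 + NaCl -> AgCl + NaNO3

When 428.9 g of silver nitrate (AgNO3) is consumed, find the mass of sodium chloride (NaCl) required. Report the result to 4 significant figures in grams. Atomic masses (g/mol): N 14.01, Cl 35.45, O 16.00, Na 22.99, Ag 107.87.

147.5 g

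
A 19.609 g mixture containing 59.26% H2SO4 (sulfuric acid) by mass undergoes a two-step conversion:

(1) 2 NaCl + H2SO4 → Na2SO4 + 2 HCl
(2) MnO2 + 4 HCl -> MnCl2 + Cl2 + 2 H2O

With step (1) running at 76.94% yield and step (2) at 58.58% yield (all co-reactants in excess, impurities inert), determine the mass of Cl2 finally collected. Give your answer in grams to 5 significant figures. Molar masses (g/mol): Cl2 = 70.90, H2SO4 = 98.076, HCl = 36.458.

1.8931 g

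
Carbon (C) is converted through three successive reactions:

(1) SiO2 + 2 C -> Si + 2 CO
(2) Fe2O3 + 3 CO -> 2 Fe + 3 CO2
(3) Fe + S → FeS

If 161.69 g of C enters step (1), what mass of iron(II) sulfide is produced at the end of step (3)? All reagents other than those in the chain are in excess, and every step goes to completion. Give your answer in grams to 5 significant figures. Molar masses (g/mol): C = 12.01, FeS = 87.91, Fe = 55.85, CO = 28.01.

n(C) = 161.69 / 12.01 = 13.4629 mol.
Reaction (1): C→CO ratio 2:2 ⇒ n(CO) = 13.4629 mol.
Reaction (2): CO→Fe ratio 3:2 ⇒ n(Fe) = 8.97530 mol.
Reaction (3): Fe→FeS ratio 1:1 ⇒ n(FeS) = 8.97530 mol.
Mass of FeS = 8.97530 × 87.91 = 789.018 g.

789.02 g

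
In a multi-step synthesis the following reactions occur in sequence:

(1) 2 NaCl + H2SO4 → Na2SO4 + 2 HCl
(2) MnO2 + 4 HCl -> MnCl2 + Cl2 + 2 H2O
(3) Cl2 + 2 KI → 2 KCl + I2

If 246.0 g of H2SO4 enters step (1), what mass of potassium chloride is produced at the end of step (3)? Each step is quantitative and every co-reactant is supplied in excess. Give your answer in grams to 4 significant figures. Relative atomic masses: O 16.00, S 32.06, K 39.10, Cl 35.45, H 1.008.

187.0 g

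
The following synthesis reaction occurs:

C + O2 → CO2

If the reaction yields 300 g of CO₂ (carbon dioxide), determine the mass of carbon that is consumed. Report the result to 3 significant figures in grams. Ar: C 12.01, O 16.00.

M(CO2) = 12.01 + 2(16.00) = 44.01 g/mol.
M(C) = 12.01 g/mol.
n(CO2) = 300.0 g / 44.01 g/mol = 6.817 mol.
From the equation the CO2:C mole ratio is 1:1, so n(C) = 6.817 × 1/1 = 6.817 mol.
Mass of C = 6.817 mol × 12.01 g/mol = 81.87 g.

81.9 g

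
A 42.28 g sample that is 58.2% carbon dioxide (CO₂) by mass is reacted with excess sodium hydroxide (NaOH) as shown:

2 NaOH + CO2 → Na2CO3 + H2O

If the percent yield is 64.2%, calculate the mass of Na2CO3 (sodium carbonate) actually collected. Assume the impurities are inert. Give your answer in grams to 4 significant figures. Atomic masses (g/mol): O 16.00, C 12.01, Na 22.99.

Pure CO2 available = 42.28 g × 0.582 = 24.607 g.
M(CO2) = 12.01 + 2(16.00) = 44.01 g/mol.
M(Na2CO3) = 2(22.99) + 12.01 + 3(16.00) = 105.99 g/mol.
n(CO2) = 24.607 g / 44.01 g/mol = 0.55912 mol.
From the equation the CO2:Na2CO3 mole ratio is 1:1, so n(Na2CO3) = 0.55912 × 1/1 = 0.55912 mol.
Mass of Na2CO3 = 0.55912 mol × 105.99 g/mol = 59.261 g.
Actual mass collected = 59.261 g × 0.642 = 38.046 g.

38.05 g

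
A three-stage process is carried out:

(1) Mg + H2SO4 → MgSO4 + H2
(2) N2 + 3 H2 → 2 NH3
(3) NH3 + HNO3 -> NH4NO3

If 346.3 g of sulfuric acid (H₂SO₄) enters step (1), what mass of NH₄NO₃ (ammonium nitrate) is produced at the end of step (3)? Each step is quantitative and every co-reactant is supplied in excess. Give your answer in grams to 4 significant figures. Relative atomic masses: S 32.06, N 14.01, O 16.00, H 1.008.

M(H2SO4) = 2(1.008) + 32.06 + 4(16.00) = 98.076 g/mol.
M(NH4NO3) = 2(14.01) + 4(1.008) + 3(16.00) = 80.052 g/mol.
n(H2SO4) = 346.3 / 98.076 = 3.5309 mol.
Reaction (1): H2SO4→H2 ratio 1:1 ⇒ n(H2) = 3.5309 mol.
Reaction (2): H2→NH3 ratio 3:2 ⇒ n(NH3) = 2.3540 mol.
Reaction (3): NH3→NH4NO3 ratio 1:1 ⇒ n(NH4NO3) = 2.3540 mol.
Mass of NH4NO3 = 2.3540 × 80.052 = 188.44 g.

188.4 g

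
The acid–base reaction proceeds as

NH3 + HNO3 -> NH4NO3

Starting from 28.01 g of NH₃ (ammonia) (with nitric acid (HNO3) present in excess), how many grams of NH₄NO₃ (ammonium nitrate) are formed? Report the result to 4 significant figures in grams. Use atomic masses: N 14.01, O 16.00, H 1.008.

131.6 g

M(NH3) = 14.01 + 3(1.008) = 17.034 g/mol.
M(NH4NO3) = 2(14.01) + 4(1.008) + 3(16.00) = 80.052 g/mol.
n(NH3) = 28.010 g / 17.034 g/mol = 1.6444 mol.
From the equation the NH3:NH4NO3 mole ratio is 1:1, so n(NH4NO3) = 1.6444 × 1/1 = 1.6444 mol.
Mass of NH4NO3 = 1.6444 mol × 80.052 g/mol = 131.63 g.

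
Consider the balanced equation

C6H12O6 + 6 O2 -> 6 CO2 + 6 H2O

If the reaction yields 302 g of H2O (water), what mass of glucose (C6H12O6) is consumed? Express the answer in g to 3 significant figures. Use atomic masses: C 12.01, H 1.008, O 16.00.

503 g

M(H2O) = 2(1.008) + 16.00 = 18.016 g/mol.
M(C6H12O6) = 6(12.01) + 12(1.008) + 6(16.00) = 180.156 g/mol.
n(H2O) = 302.0 g / 18.016 g/mol = 16.76 mol.
From the equation the H2O:C6H12O6 mole ratio is 6:1, so n(C6H12O6) = 16.76 × 1/6 = 2.794 mol.
Mass of C6H12O6 = 2.794 mol × 180.156 g/mol = 503.3 g.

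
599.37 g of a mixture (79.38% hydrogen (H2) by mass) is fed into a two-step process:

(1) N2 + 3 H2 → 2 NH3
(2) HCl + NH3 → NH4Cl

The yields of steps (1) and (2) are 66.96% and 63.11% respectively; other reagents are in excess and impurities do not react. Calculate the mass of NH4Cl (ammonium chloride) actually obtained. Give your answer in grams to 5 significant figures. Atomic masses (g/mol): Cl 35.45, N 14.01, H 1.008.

3556.5 g

Pure H2 = 599.37 × 0.7938 = 475.780 g.
M(H2) = 2(1.008) = 2.016 g/mol.
M(NH4Cl) = 14.01 + 4(1.008) + 35.45 = 53.492 g/mol.
n(H2) = 475.780 / 2.016 = 236.002 mol.
Step 1 (H2:NH3 = 3:2): theoretical n(NH3) = 157.335 mol; at 66.96% yield, n(NH3) = 105.351 mol.
Step 2 (NH3:NH4Cl = 1:1): theoretical n(NH4Cl) = 105.351 mol, so theoretical mass = 105.351 × 53.492 = 5635.45 g.
At 63.11% yield, actual mass of NH4Cl = 5635.45 × 0.6311 = 3556.53 g.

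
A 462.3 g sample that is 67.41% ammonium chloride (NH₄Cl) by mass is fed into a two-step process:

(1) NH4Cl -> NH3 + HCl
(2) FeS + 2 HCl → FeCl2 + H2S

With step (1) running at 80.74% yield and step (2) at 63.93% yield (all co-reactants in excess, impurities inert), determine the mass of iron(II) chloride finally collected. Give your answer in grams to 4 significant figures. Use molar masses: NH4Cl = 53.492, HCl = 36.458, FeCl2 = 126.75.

190.6 g

Pure NH4Cl = 462.3 × 0.6741 = 311.64 g.
n(NH4Cl) = 311.64 / 53.492 = 5.8259 mol.
Step 1 (NH4Cl:HCl = 1:1): theoretical n(HCl) = 5.8259 mol; at 80.74% yield, n(HCl) = 4.7038 mol.
Step 2 (HCl:FeCl2 = 2:1): theoretical n(FeCl2) = 2.3519 mol, so theoretical mass = 2.3519 × 126.75 = 298.10 g.
At 63.93% yield, actual mass of FeCl2 = 298.10 × 0.6393 = 190.58 g.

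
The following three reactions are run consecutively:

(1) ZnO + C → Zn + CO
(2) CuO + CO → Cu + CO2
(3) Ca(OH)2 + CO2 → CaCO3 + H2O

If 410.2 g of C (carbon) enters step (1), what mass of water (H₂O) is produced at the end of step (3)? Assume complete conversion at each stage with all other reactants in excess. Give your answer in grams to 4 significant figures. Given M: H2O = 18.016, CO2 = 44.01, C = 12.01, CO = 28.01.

n(C) = 410.2 / 12.01 = 34.155 mol.
Reaction (1): C→CO ratio 1:1 ⇒ n(CO) = 34.155 mol.
Reaction (2): CO→CO2 ratio 1:1 ⇒ n(CO2) = 34.155 mol.
Reaction (3): CO2→H2O ratio 1:1 ⇒ n(H2O) = 34.155 mol.
Mass of H2O = 34.155 × 18.016 = 615.33 g.

615.3 g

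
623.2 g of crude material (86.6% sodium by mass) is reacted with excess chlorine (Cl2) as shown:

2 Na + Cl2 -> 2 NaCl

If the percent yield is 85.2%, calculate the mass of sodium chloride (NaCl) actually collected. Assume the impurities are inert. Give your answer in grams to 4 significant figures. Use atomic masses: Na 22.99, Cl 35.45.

Pure Na available = 623.2 g × 0.866 = 539.69 g.
M(Na) = 22.99 g/mol.
M(NaCl) = 22.99 + 35.45 = 58.44 g/mol.
n(Na) = 539.69 g / 22.99 g/mol = 23.475 mol.
From the equation the Na:NaCl mole ratio is 2:2, so n(NaCl) = 23.475 × 2/2 = 23.475 mol.
Mass of NaCl = 23.475 mol × 58.44 g/mol = 1371.9 g.
Actual mass collected = 1371.9 g × 0.852 = 1168.8 g.

1169 g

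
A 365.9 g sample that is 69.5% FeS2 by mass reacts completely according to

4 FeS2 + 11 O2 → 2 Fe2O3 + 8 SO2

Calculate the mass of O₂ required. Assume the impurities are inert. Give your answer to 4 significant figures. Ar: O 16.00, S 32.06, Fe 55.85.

186.5 g

Mass of pure FeS2 = 365.9 g × 0.695 = 254.30 g.
M(FeS2) = 55.85 + 2(32.06) = 119.97 g/mol.
M(O2) = 2(16.00) = 32.00 g/mol.
n(FeS2) = 254.30 g / 119.97 g/mol = 2.1197 mol.
From the equation the FeS2:O2 mole ratio is 4:11, so n(O2) = 2.1197 × 11/4 = 5.8292 mol.
Mass of O2 = 5.8292 mol × 32.00 g/mol = 186.53 g.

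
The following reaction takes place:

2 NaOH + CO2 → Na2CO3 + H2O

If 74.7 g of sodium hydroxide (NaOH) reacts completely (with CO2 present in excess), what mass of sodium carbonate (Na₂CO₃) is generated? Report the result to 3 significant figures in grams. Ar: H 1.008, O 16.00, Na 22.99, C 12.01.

M(NaOH) = 22.99 + 16.00 + 1.008 = 39.998 g/mol.
M(Na2CO3) = 2(22.99) + 12.01 + 3(16.00) = 105.99 g/mol.
n(NaOH) = 74.70 g / 39.998 g/mol = 1.868 mol.
From the equation the NaOH:Na2CO3 mole ratio is 2:1, so n(Na2CO3) = 1.868 × 1/2 = 0.9338 mol.
Mass of Na2CO3 = 0.9338 mol × 105.99 g/mol = 98.97 g.

99.0 g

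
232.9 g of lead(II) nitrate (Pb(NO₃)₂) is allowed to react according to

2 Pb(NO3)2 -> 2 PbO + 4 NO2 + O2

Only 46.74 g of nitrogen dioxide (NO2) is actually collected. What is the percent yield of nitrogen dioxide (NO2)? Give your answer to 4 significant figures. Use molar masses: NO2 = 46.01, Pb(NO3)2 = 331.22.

n(Pb(NO3)2) = 232.90 g / 331.22 g/mol = 0.70316 mol.
From the equation the Pb(NO3)2:NO2 mole ratio is 2:4, so n(NO2) = 0.70316 × 4/2 = 1.4063 mol.
Mass of NO2 = 1.4063 mol × 46.01 g/mol = 64.705 g.
This is the theoretical yield. Percent yield = 46.74 g / 64.705 g × 100% = 72.236%.

72.24 %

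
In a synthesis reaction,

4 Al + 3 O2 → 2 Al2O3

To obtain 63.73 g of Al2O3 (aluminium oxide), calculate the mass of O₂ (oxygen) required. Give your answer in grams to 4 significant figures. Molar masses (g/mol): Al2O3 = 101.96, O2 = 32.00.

n(Al2O3) = 63.730 g / 101.96 g/mol = 0.62505 mol.
From the equation the Al2O3:O2 mole ratio is 2:3, so n(O2) = 0.62505 × 3/2 = 0.93757 mol.
Mass of O2 = 0.93757 mol × 32.00 g/mol = 30.002 g.

30.00 g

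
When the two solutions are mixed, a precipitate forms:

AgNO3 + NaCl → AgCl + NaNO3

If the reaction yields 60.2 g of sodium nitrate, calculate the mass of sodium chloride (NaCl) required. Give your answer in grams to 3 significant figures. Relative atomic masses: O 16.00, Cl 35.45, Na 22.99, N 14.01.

41.4 g

M(NaNO3) = 22.99 + 14.01 + 3(16.00) = 85.00 g/mol.
M(NaCl) = 22.99 + 35.45 = 58.44 g/mol.
n(NaNO3) = 60.20 g / 85.00 g/mol = 0.7082 mol.
From the equation the NaNO3:NaCl mole ratio is 1:1, so n(NaCl) = 0.7082 × 1/1 = 0.7082 mol.
Mass of NaCl = 0.7082 mol × 58.44 g/mol = 41.39 g.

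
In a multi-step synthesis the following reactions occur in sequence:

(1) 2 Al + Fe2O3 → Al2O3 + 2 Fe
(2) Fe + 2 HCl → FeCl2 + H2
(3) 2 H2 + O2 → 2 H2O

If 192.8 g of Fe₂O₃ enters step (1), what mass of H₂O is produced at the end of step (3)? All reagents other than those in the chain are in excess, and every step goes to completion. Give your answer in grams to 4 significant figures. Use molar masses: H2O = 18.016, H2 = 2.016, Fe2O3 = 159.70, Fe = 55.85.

43.50 g

n(Fe2O3) = 192.8 / 159.70 = 1.2073 mol.
Reaction (1): Fe2O3→Fe ratio 1:2 ⇒ n(Fe) = 2.4145 mol.
Reaction (2): Fe→H2 ratio 1:1 ⇒ n(H2) = 2.4145 mol.
Reaction (3): H2→H2O ratio 2:2 ⇒ n(H2O) = 2.4145 mol.
Mass of H2O = 2.4145 × 18.016 = 43.500 g.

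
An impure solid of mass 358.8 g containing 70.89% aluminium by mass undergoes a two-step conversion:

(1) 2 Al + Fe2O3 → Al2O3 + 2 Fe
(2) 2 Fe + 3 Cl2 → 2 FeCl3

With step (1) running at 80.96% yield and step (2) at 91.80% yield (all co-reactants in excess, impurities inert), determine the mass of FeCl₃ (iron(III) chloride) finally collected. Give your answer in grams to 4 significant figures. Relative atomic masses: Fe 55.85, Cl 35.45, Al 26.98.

Pure Al = 358.8 × 0.7089 = 254.35 g.
M(Al) = 26.98 g/mol.
M(FeCl3) = 55.85 + 3(35.45) = 162.20 g/mol.
n(Al) = 254.35 / 26.98 = 9.4275 mol.
Step 1 (Al:Fe = 2:2): theoretical n(Fe) = 9.4275 mol; at 80.96% yield, n(Fe) = 7.6325 mol.
Step 2 (Fe:FeCl3 = 2:2): theoretical n(FeCl3) = 7.6325 mol, so theoretical mass = 7.6325 × 162.20 = 1238.0 g.
At 91.80% yield, actual mass of FeCl3 = 1238.0 × 0.9180 = 1136.5 g.

1136 g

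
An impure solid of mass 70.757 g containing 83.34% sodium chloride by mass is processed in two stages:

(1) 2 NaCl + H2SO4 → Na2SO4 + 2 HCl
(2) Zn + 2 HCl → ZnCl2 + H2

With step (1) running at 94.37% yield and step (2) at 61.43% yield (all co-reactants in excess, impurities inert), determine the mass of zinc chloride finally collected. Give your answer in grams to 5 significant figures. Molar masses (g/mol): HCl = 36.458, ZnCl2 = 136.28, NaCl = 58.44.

39.859 g

Pure NaCl = 70.757 × 0.8334 = 58.9689 g.
n(NaCl) = 58.9689 / 58.44 = 1.00905 mol.
Step 1 (NaCl:HCl = 2:2): theoretical n(HCl) = 1.00905 mol; at 94.37% yield, n(HCl) = 0.952241 mol.
Step 2 (HCl:ZnCl2 = 2:1): theoretical n(ZnCl2) = 0.476120 mol, so theoretical mass = 0.476120 × 136.28 = 64.8857 g.
At 61.43% yield, actual mass of ZnCl2 = 64.8857 × 0.6143 = 39.8593 g.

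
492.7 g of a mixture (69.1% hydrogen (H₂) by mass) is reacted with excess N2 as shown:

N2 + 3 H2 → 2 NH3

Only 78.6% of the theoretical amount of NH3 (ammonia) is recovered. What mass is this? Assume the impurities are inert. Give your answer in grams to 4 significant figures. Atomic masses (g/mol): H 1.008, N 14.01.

Pure H2 available = 492.7 g × 0.691 = 340.46 g.
M(H2) = 2(1.008) = 2.016 g/mol.
M(NH3) = 14.01 + 3(1.008) = 17.034 g/mol.
n(H2) = 340.46 g / 2.016 g/mol = 168.88 mol.
From the equation the H2:NH3 mole ratio is 3:2, so n(NH3) = 168.88 × 2/3 = 112.58 mol.
Mass of NH3 = 112.58 mol × 17.034 g/mol = 1917.8 g.
Actual mass collected = 1917.8 g × 0.786 = 1507.4 g.

1507 g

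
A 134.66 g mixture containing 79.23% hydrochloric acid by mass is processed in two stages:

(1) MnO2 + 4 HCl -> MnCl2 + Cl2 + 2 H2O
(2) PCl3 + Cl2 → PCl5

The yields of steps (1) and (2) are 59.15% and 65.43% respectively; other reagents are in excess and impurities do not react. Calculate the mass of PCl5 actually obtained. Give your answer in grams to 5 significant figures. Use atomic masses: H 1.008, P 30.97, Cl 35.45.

58.956 g

Pure HCl = 134.66 × 0.7923 = 106.691 g.
M(HCl) = 1.008 + 35.45 = 36.458 g/mol.
M(PCl5) = 30.97 + 5(35.45) = 208.22 g/mol.
n(HCl) = 106.691 / 36.458 = 2.92641 mol.
Step 1 (HCl:Cl2 = 4:1): theoretical n(Cl2) = 0.731603 mol; at 59.15% yield, n(Cl2) = 0.432743 mol.
Step 2 (Cl2:PCl5 = 1:1): theoretical n(PCl5) = 0.432743 mol, so theoretical mass = 0.432743 × 208.22 = 90.1058 g.
At 65.43% yield, actual mass of PCl5 = 90.1058 × 0.6543 = 58.9562 g.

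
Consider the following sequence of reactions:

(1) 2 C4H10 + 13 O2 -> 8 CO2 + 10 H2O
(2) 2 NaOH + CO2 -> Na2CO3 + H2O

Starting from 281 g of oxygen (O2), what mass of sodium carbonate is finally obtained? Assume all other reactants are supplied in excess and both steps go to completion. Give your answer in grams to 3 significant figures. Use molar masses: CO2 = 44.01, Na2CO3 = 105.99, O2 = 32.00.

573 g

n(O2) = 281.0 / 32.00 = 8.781 mol.
Step 1 gives a 13:8 ratio of O2 to CO2, so n(CO2) = 5.404 mol.
In step 2 the CO2:Na2CO3 ratio is 1:1, so n(Na2CO3) = 5.404 mol.
Mass of Na2CO3 = 5.404 × 105.99 = 572.8 g.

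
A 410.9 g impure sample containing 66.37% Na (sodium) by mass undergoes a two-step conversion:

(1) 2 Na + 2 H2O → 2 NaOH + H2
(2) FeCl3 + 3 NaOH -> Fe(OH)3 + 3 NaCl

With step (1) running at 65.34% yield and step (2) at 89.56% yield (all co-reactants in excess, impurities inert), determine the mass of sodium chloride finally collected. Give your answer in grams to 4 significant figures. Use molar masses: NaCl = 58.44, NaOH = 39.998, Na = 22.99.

Pure Na = 410.9 × 0.6637 = 272.71 g.
n(Na) = 272.71 / 22.99 = 11.862 mol.
Step 1 (Na:NaOH = 2:2): theoretical n(NaOH) = 11.862 mol; at 65.34% yield, n(NaOH) = 7.7508 mol.
Step 2 (NaOH:NaCl = 3:3): theoretical n(NaCl) = 7.7508 mol, so theoretical mass = 7.7508 × 58.44 = 452.96 g.
At 89.56% yield, actual mass of NaCl = 452.96 × 0.8956 = 405.67 g.

405.7 g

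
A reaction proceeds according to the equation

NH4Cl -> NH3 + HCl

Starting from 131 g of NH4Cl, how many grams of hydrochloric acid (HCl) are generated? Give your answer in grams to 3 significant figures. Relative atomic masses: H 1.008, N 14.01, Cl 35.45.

89.3 g

M(NH4Cl) = 14.01 + 4(1.008) + 35.45 = 53.492 g/mol.
M(HCl) = 1.008 + 35.45 = 36.458 g/mol.
n(NH4Cl) = 131.0 g / 53.492 g/mol = 2.449 mol.
From the equation the NH4Cl:HCl mole ratio is 1:1, so n(HCl) = 2.449 × 1/1 = 2.449 mol.
Mass of HCl = 2.449 mol × 36.458 g/mol = 89.28 g.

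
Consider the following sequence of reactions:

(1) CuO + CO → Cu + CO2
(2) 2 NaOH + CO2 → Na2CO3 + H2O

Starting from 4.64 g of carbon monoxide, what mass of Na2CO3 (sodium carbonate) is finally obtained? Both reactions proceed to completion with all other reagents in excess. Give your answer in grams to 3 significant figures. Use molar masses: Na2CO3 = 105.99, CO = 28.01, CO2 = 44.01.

n(CO) = 4.640 / 28.01 = 0.1657 mol.
Step 1 gives a 1:1 ratio of CO to CO2, so n(CO2) = 0.1657 mol.
In step 2 the CO2:Na2CO3 ratio is 1:1, so n(Na2CO3) = 0.1657 mol.
Mass of Na2CO3 = 0.1657 × 105.99 = 17.56 g.

17.6 g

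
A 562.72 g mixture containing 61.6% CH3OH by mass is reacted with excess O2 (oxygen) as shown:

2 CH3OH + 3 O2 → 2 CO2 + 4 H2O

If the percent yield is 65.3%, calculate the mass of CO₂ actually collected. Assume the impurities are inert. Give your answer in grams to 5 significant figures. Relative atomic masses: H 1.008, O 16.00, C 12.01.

310.90 g

Pure CH3OH available = 562.72 g × 0.616 = 346.636 g.
M(CH3OH) = 12.01 + 4(1.008) + 16.00 = 32.042 g/mol.
M(CO2) = 12.01 + 2(16.00) = 44.01 g/mol.
n(CH3OH) = 346.636 g / 32.042 g/mol = 10.8182 mol.
From the equation the CH3OH:CO2 mole ratio is 2:2, so n(CO2) = 10.8182 × 2/2 = 10.8182 mol.
Mass of CO2 = 10.8182 mol × 44.01 g/mol = 476.107 g.
Actual mass collected = 476.107 g × 0.653 = 310.898 g.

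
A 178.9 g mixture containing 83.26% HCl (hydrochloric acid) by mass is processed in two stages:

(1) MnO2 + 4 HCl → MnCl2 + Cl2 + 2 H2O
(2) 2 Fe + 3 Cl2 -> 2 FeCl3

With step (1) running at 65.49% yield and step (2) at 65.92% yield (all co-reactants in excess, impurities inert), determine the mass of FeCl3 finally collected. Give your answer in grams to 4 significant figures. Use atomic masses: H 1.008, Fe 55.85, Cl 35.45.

Pure HCl = 178.9 × 0.8326 = 148.95 g.
M(HCl) = 1.008 + 35.45 = 36.458 g/mol.
M(FeCl3) = 55.85 + 3(35.45) = 162.20 g/mol.
n(HCl) = 148.95 / 36.458 = 4.0856 mol.
Step 1 (HCl:Cl2 = 4:1): theoretical n(Cl2) = 1.0214 mol; at 65.49% yield, n(Cl2) = 0.66891 mol.
Step 2 (Cl2:FeCl3 = 3:2): theoretical n(FeCl3) = 0.44594 mol, so theoretical mass = 0.44594 × 162.20 = 72.332 g.
At 65.92% yield, actual mass of FeCl3 = 72.332 × 0.6592 = 47.681 g.

47.68 g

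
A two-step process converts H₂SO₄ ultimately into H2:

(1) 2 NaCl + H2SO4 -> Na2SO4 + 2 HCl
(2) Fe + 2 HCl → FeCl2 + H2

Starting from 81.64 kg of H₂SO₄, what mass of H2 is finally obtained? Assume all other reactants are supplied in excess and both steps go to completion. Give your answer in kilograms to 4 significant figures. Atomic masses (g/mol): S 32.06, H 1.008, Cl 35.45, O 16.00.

1.678 kg

M(H2SO4) = 2(1.008) + 32.06 + 4(16.00) = 98.076 g/mol.
M(H2) = 2(1.008) = 2.016 g/mol.
81.64 kg = 81640 g.
n(H2SO4) = 81640 / 98.076 = 832.42 mol.
Step 1 gives a 1:2 ratio of H2SO4 to HCl, so n(HCl) = 1664.8 mol.
In step 2 the HCl:H2 ratio is 2:1, so n(H2) = 832.42 mol.
Mass of H2 = 832.42 × 2.016 = 1678.2 g = 1.678 kg.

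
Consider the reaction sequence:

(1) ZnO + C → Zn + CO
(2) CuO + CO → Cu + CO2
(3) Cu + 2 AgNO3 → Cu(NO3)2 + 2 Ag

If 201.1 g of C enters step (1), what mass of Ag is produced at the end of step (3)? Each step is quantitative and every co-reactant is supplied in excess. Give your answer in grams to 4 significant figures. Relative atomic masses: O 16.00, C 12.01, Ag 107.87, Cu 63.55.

3612 g

M(C) = 12.01 g/mol.
M(Ag) = 107.87 g/mol.
n(C) = 201.1 / 12.01 = 16.744 mol.
Reaction (1): C→CO ratio 1:1 ⇒ n(CO) = 16.744 mol.
Reaction (2): CO→Cu ratio 1:1 ⇒ n(Cu) = 16.744 mol.
Reaction (3): Cu→Ag ratio 1:2 ⇒ n(Ag) = 33.489 mol.
Mass of Ag = 33.489 × 107.87 = 3612.4 g.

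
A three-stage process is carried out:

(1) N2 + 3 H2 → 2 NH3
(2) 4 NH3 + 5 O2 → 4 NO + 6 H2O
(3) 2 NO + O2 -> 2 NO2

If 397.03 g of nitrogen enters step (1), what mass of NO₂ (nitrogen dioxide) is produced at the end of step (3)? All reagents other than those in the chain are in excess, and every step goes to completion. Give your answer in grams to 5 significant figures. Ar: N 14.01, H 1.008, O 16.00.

M(N2) = 2(14.01) = 28.02 g/mol.
M(NO2) = 14.01 + 2(16.00) = 46.01 g/mol.
n(N2) = 397.03 / 28.02 = 14.1695 mol.
Reaction (1): N2→NH3 ratio 1:2 ⇒ n(NH3) = 28.3390 mol.
Reaction (2): NH3→NO ratio 4:4 ⇒ n(NO) = 28.3390 mol.
Reaction (3): NO→NO2 ratio 2:2 ⇒ n(NO2) = 28.3390 mol.
Mass of NO2 = 28.3390 × 46.01 = 1303.88 g.

1303.9 g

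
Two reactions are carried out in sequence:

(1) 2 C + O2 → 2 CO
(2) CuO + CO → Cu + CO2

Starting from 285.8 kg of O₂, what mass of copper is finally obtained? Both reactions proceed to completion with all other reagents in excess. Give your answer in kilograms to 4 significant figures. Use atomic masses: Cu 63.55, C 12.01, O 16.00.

1135 kg

M(O2) = 2(16.00) = 32.00 g/mol.
M(Cu) = 63.55 g/mol.
285.8 kg = 285800 g.
n(O2) = 285800 / 32.00 = 8931.2 mol.
Step 1 gives a 1:2 ratio of O2 to CO, so n(CO) = 17862 mol.
In step 2 the CO:Cu ratio is 1:1, so n(Cu) = 17862 mol.
Mass of Cu = 17862 × 63.55 = 1.1352 × 10^6 g = 1135 kg.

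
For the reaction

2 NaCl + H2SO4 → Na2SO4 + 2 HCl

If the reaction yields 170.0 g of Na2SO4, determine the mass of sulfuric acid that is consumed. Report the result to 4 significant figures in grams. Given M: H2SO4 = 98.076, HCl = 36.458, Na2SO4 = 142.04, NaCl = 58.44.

117.4 g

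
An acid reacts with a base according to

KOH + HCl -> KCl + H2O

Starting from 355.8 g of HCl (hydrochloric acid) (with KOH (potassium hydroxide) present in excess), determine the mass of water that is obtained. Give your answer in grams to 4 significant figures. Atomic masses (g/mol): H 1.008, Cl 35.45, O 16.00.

M(HCl) = 1.008 + 35.45 = 36.458 g/mol.
M(H2O) = 2(1.008) + 16.00 = 18.016 g/mol.
n(HCl) = 355.80 g / 36.458 g/mol = 9.7592 mol.
From the equation the HCl:H2O mole ratio is 1:1, so n(H2O) = 9.7592 × 1/1 = 9.7592 mol.
Mass of H2O = 9.7592 mol × 18.016 g/mol = 175.82 g.

175.8 g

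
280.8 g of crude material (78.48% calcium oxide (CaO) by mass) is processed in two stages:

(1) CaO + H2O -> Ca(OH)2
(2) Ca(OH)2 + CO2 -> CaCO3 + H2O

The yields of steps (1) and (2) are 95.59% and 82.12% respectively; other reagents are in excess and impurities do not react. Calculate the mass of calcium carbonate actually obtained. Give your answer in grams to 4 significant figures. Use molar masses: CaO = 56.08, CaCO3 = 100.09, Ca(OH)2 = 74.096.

Pure CaO = 280.8 × 0.7848 = 220.37 g.
n(CaO) = 220.37 / 56.08 = 3.9296 mol.
Step 1 (CaO:Ca(OH)2 = 1:1): theoretical n(Ca(OH)2) = 3.9296 mol; at 95.59% yield, n(Ca(OH)2) = 3.7563 mol.
Step 2 (Ca(OH)2:CaCO3 = 1:1): theoretical n(CaCO3) = 3.7563 mol, so theoretical mass = 3.7563 × 100.09 = 375.97 g.
At 82.12% yield, actual mass of CaCO3 = 375.97 × 0.8212 = 308.75 g.

308.7 g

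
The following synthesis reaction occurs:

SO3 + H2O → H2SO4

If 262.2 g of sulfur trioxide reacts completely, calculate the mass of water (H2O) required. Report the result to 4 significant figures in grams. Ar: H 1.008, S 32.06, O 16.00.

M(SO3) = 32.06 + 3(16.00) = 80.06 g/mol.
M(H2O) = 2(1.008) + 16.00 = 18.016 g/mol.
n(SO3) = 262.20 g / 80.06 g/mol = 3.2750 mol.
From the equation the SO3:H2O mole ratio is 1:1, so n(H2O) = 3.2750 × 1/1 = 3.2750 mol.
Mass of H2O = 3.2750 mol × 18.016 g/mol = 59.003 g.

59.00 g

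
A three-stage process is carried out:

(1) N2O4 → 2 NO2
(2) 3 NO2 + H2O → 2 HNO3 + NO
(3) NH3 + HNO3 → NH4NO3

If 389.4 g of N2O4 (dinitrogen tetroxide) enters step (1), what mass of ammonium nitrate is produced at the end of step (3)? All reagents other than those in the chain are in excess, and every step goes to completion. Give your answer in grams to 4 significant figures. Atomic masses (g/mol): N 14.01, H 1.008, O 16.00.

M(N2O4) = 2(14.01) + 4(16.00) = 92.02 g/mol.
M(NH4NO3) = 2(14.01) + 4(1.008) + 3(16.00) = 80.052 g/mol.
n(N2O4) = 389.4 / 92.02 = 4.2317 mol.
Reaction (1): N2O4→NO2 ratio 1:2 ⇒ n(NO2) = 8.4634 mol.
Reaction (2): NO2→HNO3 ratio 3:2 ⇒ n(HNO3) = 5.6423 mol.
Reaction (3): HNO3→NH4NO3 ratio 1:1 ⇒ n(NH4NO3) = 5.6423 mol.
Mass of NH4NO3 = 5.6423 × 80.052 = 451.67 g.

451.7 g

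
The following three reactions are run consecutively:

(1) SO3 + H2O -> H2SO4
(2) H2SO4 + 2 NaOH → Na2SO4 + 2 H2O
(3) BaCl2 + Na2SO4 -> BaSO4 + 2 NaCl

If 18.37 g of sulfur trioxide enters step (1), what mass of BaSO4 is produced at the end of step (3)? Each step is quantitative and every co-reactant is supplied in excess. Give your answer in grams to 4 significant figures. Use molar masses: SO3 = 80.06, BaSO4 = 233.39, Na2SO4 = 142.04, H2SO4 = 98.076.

53.55 g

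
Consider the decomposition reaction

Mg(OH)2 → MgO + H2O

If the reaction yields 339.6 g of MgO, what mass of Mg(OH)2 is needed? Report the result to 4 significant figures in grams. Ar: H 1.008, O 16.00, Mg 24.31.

491.4 g

M(MgO) = 24.31 + 16.00 = 40.31 g/mol.
M(Mg(OH)2) = 24.31 + 2(16.00) + 2(1.008) = 58.326 g/mol.
n(MgO) = 339.60 g / 40.31 g/mol = 8.4247 mol.
From the equation the MgO:Mg(OH)2 mole ratio is 1:1, so n(Mg(OH)2) = 8.4247 × 1/1 = 8.4247 mol.
Mass of Mg(OH)2 = 8.4247 mol × 58.326 g/mol = 491.38 g.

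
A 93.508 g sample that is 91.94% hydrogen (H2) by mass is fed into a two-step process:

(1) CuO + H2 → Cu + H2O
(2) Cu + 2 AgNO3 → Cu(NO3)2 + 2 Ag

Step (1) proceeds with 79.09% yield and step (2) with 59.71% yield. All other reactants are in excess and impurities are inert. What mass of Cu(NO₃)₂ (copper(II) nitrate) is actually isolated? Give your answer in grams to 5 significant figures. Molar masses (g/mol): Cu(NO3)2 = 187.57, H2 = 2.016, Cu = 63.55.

3777.4 g

Pure H2 = 93.508 × 0.9194 = 85.9713 g.
n(H2) = 85.9713 / 2.016 = 42.6445 mol.
Step 1 (H2:Cu = 1:1): theoretical n(Cu) = 42.6445 mol; at 79.09% yield, n(Cu) = 33.7275 mol.
Step 2 (Cu:Cu(NO3)2 = 1:1): theoretical n(Cu(NO3)2) = 33.7275 mol, so theoretical mass = 33.7275 × 187.57 = 6326.27 g.
At 59.71% yield, actual mass of Cu(NO3)2 = 6326.27 × 0.5971 = 3777.42 g.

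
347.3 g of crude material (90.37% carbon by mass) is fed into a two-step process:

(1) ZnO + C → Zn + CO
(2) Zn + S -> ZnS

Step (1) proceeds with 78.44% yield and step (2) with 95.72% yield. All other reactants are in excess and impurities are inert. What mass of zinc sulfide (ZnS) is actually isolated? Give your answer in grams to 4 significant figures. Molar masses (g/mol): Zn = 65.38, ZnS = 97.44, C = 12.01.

1912 g

Pure C = 347.3 × 0.9037 = 313.86 g.
n(C) = 313.86 / 12.01 = 26.133 mol.
Step 1 (C:Zn = 1:1): theoretical n(Zn) = 26.133 mol; at 78.44% yield, n(Zn) = 20.499 mol.
Step 2 (Zn:ZnS = 1:1): theoretical n(ZnS) = 20.499 mol, so theoretical mass = 20.499 × 97.44 = 1997.4 g.
At 95.72% yield, actual mass of ZnS = 1997.4 × 0.9572 = 1911.9 g.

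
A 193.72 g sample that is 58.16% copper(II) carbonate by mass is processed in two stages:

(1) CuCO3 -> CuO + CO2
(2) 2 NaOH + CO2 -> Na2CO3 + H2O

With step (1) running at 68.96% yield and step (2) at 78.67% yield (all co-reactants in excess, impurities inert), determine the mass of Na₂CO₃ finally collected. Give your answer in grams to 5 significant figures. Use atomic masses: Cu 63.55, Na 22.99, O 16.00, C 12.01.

52.431 g

Pure CuCO3 = 193.72 × 0.5816 = 112.668 g.
M(CuCO3) = 63.55 + 12.01 + 3(16.00) = 123.56 g/mol.
M(Na2CO3) = 2(22.99) + 12.01 + 3(16.00) = 105.99 g/mol.
n(CuCO3) = 112.668 / 123.56 = 0.911845 mol.
Step 1 (CuCO3:CO2 = 1:1): theoretical n(CO2) = 0.911845 mol; at 68.96% yield, n(CO2) = 0.628808 mol.
Step 2 (CO2:Na2CO3 = 1:1): theoretical n(Na2CO3) = 0.628808 mol, so theoretical mass = 0.628808 × 105.99 = 66.6474 g.
At 78.67% yield, actual mass of Na2CO3 = 66.6474 × 0.7867 = 52.4315 g.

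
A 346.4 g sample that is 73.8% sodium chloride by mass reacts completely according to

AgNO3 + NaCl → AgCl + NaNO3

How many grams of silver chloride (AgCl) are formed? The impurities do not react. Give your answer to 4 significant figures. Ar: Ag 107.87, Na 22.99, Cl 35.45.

626.9 g

Mass of pure NaCl = 346.4 g × 0.738 = 255.64 g.
M(NaCl) = 22.99 + 35.45 = 58.44 g/mol.
M(AgCl) = 107.87 + 35.45 = 143.32 g/mol.
n(NaCl) = 255.64 g / 58.44 g/mol = 4.3745 mol.
From the equation the NaCl:AgCl mole ratio is 1:1, so n(AgCl) = 4.3745 × 1/1 = 4.3745 mol.
Mass of AgCl = 4.3745 mol × 143.32 g/mol = 626.95 g.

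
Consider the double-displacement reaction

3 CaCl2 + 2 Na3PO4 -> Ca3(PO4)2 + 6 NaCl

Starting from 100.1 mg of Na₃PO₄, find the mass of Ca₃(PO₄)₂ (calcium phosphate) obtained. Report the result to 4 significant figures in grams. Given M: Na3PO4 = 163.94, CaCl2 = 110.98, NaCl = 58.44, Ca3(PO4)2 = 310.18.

0.09470 g

Convert: 100.1 mg = 0.10010 g.
n(Na3PO4) = 0.10010 g / 163.94 g/mol = 0.00061059 mol.
From the equation the Na3PO4:Ca3(PO4)2 mole ratio is 2:1, so n(Ca3(PO4)2) = 0.00061059 × 1/2 = 0.00030529 mol.
Mass of Ca3(PO4)2 = 0.00030529 mol × 310.18 g/mol = 0.094696 g.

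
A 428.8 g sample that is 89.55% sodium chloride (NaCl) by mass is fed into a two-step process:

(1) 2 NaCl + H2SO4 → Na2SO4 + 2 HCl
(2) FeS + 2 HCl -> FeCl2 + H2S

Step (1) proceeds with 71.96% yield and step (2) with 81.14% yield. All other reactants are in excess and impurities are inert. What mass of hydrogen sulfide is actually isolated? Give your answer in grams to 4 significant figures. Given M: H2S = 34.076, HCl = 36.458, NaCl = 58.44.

Pure NaCl = 428.8 × 0.8955 = 383.99 g.
n(NaCl) = 383.99 / 58.44 = 6.5707 mol.
Step 1 (NaCl:HCl = 2:2): theoretical n(HCl) = 6.5707 mol; at 71.96% yield, n(HCl) = 4.7283 mol.
Step 2 (HCl:H2S = 2:1): theoretical n(H2S) = 2.3641 mol, so theoretical mass = 2.3641 × 34.076 = 80.560 g.
At 81.14% yield, actual mass of H2S = 80.560 × 0.8114 = 65.366 g.

65.37 g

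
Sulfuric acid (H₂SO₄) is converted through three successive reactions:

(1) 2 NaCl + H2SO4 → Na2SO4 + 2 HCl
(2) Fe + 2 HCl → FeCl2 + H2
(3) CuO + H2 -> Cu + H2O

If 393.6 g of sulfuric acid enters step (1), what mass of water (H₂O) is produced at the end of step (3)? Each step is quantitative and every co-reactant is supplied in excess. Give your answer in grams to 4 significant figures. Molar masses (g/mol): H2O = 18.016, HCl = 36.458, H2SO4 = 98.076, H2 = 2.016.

72.30 g

n(H2SO4) = 393.6 / 98.076 = 4.0132 mol.
Reaction (1): H2SO4→HCl ratio 1:2 ⇒ n(HCl) = 8.0264 mol.
Reaction (2): HCl→H2 ratio 2:1 ⇒ n(H2) = 4.0132 mol.
Reaction (3): H2→H2O ratio 1:1 ⇒ n(H2O) = 4.0132 mol.
Mass of H2O = 4.0132 × 18.016 = 72.302 g.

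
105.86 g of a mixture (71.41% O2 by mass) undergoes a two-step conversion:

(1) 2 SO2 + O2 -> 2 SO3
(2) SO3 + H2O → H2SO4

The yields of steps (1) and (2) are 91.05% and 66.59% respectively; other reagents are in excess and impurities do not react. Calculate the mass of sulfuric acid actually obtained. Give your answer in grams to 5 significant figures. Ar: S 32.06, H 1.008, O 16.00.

Pure O2 = 105.86 × 0.7141 = 75.5946 g.
M(O2) = 2(16.00) = 32.00 g/mol.
M(H2SO4) = 2(1.008) + 32.06 + 4(16.00) = 98.076 g/mol.
n(O2) = 75.5946 / 32.00 = 2.36233 mol.
Step 1 (O2:SO3 = 1:2): theoretical n(SO3) = 4.72466 mol; at 91.05% yield, n(SO3) = 4.30181 mol.
Step 2 (SO3:H2SO4 = 1:1): theoretical n(H2SO4) = 4.30181 mol, so theoretical mass = 4.30181 × 98.076 = 421.904 g.
At 66.59% yield, actual mass of H2SO4 = 421.904 × 0.6659 = 280.946 g.

280.95 g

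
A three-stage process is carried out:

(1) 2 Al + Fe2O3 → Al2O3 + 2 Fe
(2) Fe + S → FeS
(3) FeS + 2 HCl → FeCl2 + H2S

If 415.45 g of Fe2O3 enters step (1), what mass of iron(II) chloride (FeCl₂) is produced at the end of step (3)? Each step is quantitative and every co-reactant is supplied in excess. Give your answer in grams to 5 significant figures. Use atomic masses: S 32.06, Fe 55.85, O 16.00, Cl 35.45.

M(Fe2O3) = 2(55.85) + 3(16.00) = 159.70 g/mol.
M(FeCl2) = 55.85 + 2(35.45) = 126.75 g/mol.
n(Fe2O3) = 415.45 / 159.70 = 2.60144 mol.
Reaction (1): Fe2O3→Fe ratio 1:2 ⇒ n(Fe) = 5.20288 mol.
Reaction (2): Fe→FeS ratio 1:1 ⇒ n(FeS) = 5.20288 mol.
Reaction (3): FeS→FeCl2 ratio 1:1 ⇒ n(FeCl2) = 5.20288 mol.
Mass of FeCl2 = 5.20288 × 126.75 = 659.465 g.

659.47 g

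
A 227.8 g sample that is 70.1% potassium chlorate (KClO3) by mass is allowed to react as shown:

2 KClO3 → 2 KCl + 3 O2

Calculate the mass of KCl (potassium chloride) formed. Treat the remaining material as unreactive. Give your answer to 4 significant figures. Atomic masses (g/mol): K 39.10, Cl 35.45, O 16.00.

Mass of pure KClO3 = 227.8 g × 0.701 = 159.69 g.
M(KClO3) = 39.10 + 35.45 + 3(16.00) = 122.55 g/mol.
M(KCl) = 39.10 + 35.45 = 74.55 g/mol.
n(KClO3) = 159.69 g / 122.55 g/mol = 1.3030 mol.
From the equation the KClO3:KCl mole ratio is 2:2, so n(KCl) = 1.3030 × 2/2 = 1.3030 mol.
Mass of KCl = 1.3030 mol × 74.55 g/mol = 97.142 g.

97.14 g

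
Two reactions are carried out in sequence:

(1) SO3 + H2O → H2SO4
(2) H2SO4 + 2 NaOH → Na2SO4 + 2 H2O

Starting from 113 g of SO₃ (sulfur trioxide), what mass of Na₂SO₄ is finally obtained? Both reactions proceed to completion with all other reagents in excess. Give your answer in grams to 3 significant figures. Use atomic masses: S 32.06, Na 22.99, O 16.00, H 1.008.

200 g

M(SO3) = 32.06 + 3(16.00) = 80.06 g/mol.
M(Na2SO4) = 2(22.99) + 32.06 + 4(16.00) = 142.04 g/mol.
n(SO3) = 113.0 / 80.06 = 1.411 mol.
Step 1 gives a 1:1 ratio of SO3 to H2SO4, so n(H2SO4) = 1.411 mol.
In step 2 the H2SO4:Na2SO4 ratio is 1:1, so n(Na2SO4) = 1.411 mol.
Mass of Na2SO4 = 1.411 × 142.04 = 200.5 g.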